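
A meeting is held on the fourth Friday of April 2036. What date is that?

April 25, 2036

April 1, 2036 is a Tuesday.
The first Friday is therefore April 4 (3 days later).
The fourth Friday is 4 + 3×7 = April 25.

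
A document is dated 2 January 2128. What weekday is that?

Doomsday rule: the anchor day for the 2100s is Sunday. For year 28: 28÷12 = 2 r 4, and 4÷4 = 1, so 2+4+1 = 7.
Sunday + 7 ≡ Sunday — that's 2128's doomsday.
In January the doomsday date is Jan 4 (2128 is a leap year (divisible by 4)).
Jan 2 is 2 days before Jan 4; 2 mod 7 = 2, so Sunday − 2 = Friday.

Friday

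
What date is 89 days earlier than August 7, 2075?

−7 → Jul 31, 2075 (end of Jul, 31 days; 82 left).
−31 → Jun 30, 2075 (end of Jun, 30 days; 51 left).
−30 → May 31, 2075 (end of May, 31 days; 21 left).
−21 → May 10, 2075.

May 10, 2075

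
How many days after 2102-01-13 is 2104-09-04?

Jan 13, 2102 → Jan 13, 2103: 365 days.
Jan 13, 2103 → Jan 13, 2104: 365 days.
Jan 13, 2104 → Feb 13, 2104: 31 days (January has 31).
Feb 13, 2104 → Mar 13, 2104: 29 days (February has 29).
Mar 13, 2104 → Apr 13, 2104: 31 days (March has 31).
Apr 13, 2104 → May 13, 2104: 30 days (April has 30).
May 13, 2104 → Jun 13, 2104: 31 days (May has 31).
Jun 13, 2104 → Jul 13, 2104: 30 days (June has 30).
Jul 13, 2104 → Aug 13, 2104: 31 days (July has 31).
Aug 13, 2104 → Sep 4, 2104: 22 days.
Total: 965 days.

965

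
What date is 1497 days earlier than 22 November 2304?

−366 (one year; includes Feb 29, 2304) → Nov 22, 2303 (1131 left).
−365 (one year) → Nov 22, 2302 (766 left).
−365 (one year) → Nov 22, 2301 (401 left).
−365 (one year) → Nov 22, 2300 (36 left).
−22 → Oct 31, 2300 (end of Oct, 31 days; 14 left).
−14 → Oct 17, 2300.

October 17, 2300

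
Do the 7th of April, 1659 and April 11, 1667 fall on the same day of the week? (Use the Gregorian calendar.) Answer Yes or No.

Yes

From Apr 7, 1659 to Apr 11, 1667 is 2926 days.
2926 mod 7 = 0, so they are the same weekday.
(Apr 7, 1659 is a Monday; Apr 11, 1667 is a Monday.)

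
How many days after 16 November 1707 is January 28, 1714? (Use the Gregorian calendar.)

2265

Nov 16, 1707 → Nov 16, 1708: 366 days (Feb 29, 1708 is in that span).
Nov 16, 1708 → Nov 16, 1709: 365 days.
Nov 16, 1709 → Nov 16, 1710: 365 days.
Nov 16, 1710 → Nov 16, 1711: 365 days.
Nov 16, 1711 → Nov 16, 1712: 366 days (Feb 29, 1712 is in that span).
Nov 16, 1712 → Nov 16, 1713: 365 days.
Nov 16, 1713 → Dec 16, 1713: 30 days (November has 30).
Dec 16, 1713 → Jan 16, 1714: 31 days (December has 31).
Jan 16, 1714 → Jan 28, 1714: 12 days.
Total: 2265 days.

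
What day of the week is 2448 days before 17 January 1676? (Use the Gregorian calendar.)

Sunday

First find the weekday of Jan 17, 1676. Doomsday rule: the anchor day for the 1600s is Tuesday. For year 76: 76÷12 = 6 r 4, and 4÷4 = 1, so 6+4+1 = 11.
Tuesday + 11 ≡ Saturday — that's 1676's doomsday.
In January the doomsday date is Jan 4 (1676 is a leap year (divisible by 4)).
Jan 17 is 13 days after Jan 4; 13 mod 7 = 6, so Saturday + 6 = Friday.
2448 mod 7 = 5, so 2448 days before a Friday is Friday − 5 = Sunday.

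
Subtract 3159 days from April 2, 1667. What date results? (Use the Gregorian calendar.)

−365 (one year) → Apr 2, 1666 (2794 left).
−365 (one year) → Apr 2, 1665 (2429 left).
−365 (one year) → Apr 2, 1664 (2064 left).
−366 (one year; includes Feb 29, 1664) → Apr 2, 1663 (1698 left).
−365 (one year) → Apr 2, 1662 (1333 left).
−365 (one year) → Apr 2, 1661 (968 left).
−365 (one year) → Apr 2, 1660 (603 left).
−366 (one year; includes Feb 29, 1660) → Apr 2, 1659 (237 left).
−2 → Mar 31, 1659 (end of Mar, 31 days; 235 left).
−31 → Feb 28, 1659 (end of Feb, 28 days; 204 left).
−28 → Jan 31, 1659 (end of Jan, 31 days; 176 left).
−31 → Dec 31, 1658 (end of Dec, 31 days; 145 left).
−31 → Nov 30, 1658 (end of Nov, 30 days; 114 left).
−30 → Oct 31, 1658 (end of Oct, 31 days; 84 left).
−31 → Sep 30, 1658 (end of Sep, 30 days; 53 left).
−30 → Aug 31, 1658 (end of Aug, 31 days; 23 left).
−23 → Aug 8, 1658.

August 8, 1658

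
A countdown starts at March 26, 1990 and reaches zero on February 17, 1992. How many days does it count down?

Mar 26, 1990 → Mar 26, 1991: 365 days.
Mar 26, 1991 → Apr 26, 1991: 31 days (March has 31).
Apr 26, 1991 → May 26, 1991: 30 days (April has 30).
May 26, 1991 → Jun 26, 1991: 31 days (May has 31).
Jun 26, 1991 → Jul 26, 1991: 30 days (June has 30).
Jul 26, 1991 → Aug 26, 1991: 31 days (July has 31).
Aug 26, 1991 → Sep 26, 1991: 31 days (August has 31).
Sep 26, 1991 → Oct 26, 1991: 30 days (September has 30).
Oct 26, 1991 → Nov 26, 1991: 31 days (October has 31).
Nov 26, 1991 → Dec 26, 1991: 30 days (November has 30).
Dec 26, 1991 → Jan 26, 1992: 31 days (December has 31).
Jan 26, 1992 → Feb 17, 1992: 22 days.
Total: 693 days.

693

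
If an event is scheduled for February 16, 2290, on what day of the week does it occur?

Sunday

Doomsday rule: the anchor day for the 2200s is Friday. For year 90: 90÷12 = 7 r 6, and 6÷4 = 1, so 7+6+1 = 14.
Friday + 14 ≡ Friday — that's 2290's doomsday.
In February the doomsday date is Feb 28 (2290 is not a leap year).
Feb 16 is 12 days before Feb 28; 12 mod 7 = 5, so Friday − 5 = Sunday.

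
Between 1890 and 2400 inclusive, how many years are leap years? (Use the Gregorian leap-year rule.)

124

Multiples of 4 in [1890,2400]: 128.
Of those, multiples of 100: 6 (not leap unless ÷400).
Multiples of 400: 2.
Leap years = 128 − 6 + 2 = 124.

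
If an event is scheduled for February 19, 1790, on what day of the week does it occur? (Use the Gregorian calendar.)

Friday

Doomsday rule: the anchor day for the 1700s is Sunday. For year 90: 90÷12 = 7 r 6, and 6÷4 = 1, so 7+6+1 = 14.
Sunday + 14 ≡ Sunday — that's 1790's doomsday.
In February the doomsday date is Feb 28 (1790 is not a leap year).
Feb 19 is 9 days before Feb 28; 9 mod 7 = 2, so Sunday − 2 = Friday.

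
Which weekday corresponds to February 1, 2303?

Sunday

Doomsday rule: the anchor day for the 2300s is Wednesday. For year 03: 3÷12 = 0 r 3, and 3÷4 = 0, so 0+3+0 = 3.
Wednesday + 3 ≡ Saturday — that's 2303's doomsday.
In February the doomsday date is Feb 28 (2303 is not a leap year).
Feb 1 is 27 days before Feb 28; 27 mod 7 = 6, so Saturday − 6 = Sunday.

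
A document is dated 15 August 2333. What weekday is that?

Tuesday

Doomsday rule: the anchor day for the 2300s is Wednesday. For year 33: 33÷12 = 2 r 9, and 9÷4 = 2, so 2+9+2 = 13.
Wednesday + 13 ≡ Tuesday — that's 2333's doomsday.
In August the doomsday date is Aug 8.
Aug 15 is 7 days after Aug 8; 7 mod 7 = 0, so Tuesday + 0 = Tuesday.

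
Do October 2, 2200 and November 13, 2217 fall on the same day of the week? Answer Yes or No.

Yes

From Oct 2, 2200 to Nov 13, 2217 is 6251 days.
6251 mod 7 = 0, so they are the same weekday.
(Oct 2, 2200 is a Thursday; Nov 13, 2217 is a Thursday.)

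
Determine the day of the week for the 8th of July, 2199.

Doomsday rule: the anchor day for the 2100s is Sunday. For year 99: 99÷12 = 8 r 3, and 3÷4 = 0, so 8+3+0 = 11.
Sunday + 11 ≡ Thursday — that's 2199's doomsday.
In July the doomsday date is Jul 11.
Jul 8 is 3 days before Jul 11; 3 mod 7 = 3, so Thursday − 3 = Monday.

Monday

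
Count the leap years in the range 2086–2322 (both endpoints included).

Multiples of 4 in [2086,2322]: 59.
Of those, multiples of 100: 3 (not leap unless ÷400).
Multiples of 400: 0.
Leap years = 59 − 3 + 0 = 56.

56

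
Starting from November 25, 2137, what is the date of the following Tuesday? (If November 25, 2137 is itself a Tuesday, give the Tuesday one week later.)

November 26, 2137

Nov 25, 2137 is a Monday.
From Monday to the next Tuesday is 1 day.
Nov 25, 2137 + 1 = Nov 26, 2137.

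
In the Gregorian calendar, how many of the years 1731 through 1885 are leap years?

38

Multiples of 4 in [1731,1885]: 39.
Of those, multiples of 100: 1 (not leap unless ÷400).
Multiples of 400: 0.
Leap years = 39 − 1 + 0 = 38.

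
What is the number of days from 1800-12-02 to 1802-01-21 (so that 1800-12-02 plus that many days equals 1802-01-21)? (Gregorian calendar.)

Dec 2, 1800 → Dec 2, 1801: 365 days.
Dec 2, 1801 → Jan 2, 1802: 31 days (December has 31).
Jan 2, 1802 → Jan 21, 1802: 19 days.
Total: 415 days.

415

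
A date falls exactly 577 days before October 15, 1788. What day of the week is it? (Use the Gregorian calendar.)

First find the weekday of Oct 15, 1788. Doomsday rule: the anchor day for the 1700s is Sunday. For year 88: 88÷12 = 7 r 4, and 4÷4 = 1, so 7+4+1 = 12.
Sunday + 12 ≡ Friday — that's 1788's doomsday.
In October the doomsday date is Oct 10.
Oct 15 is 5 days after Oct 10; 5 mod 7 = 5, so Friday + 5 = Wednesday.
577 mod 7 = 3, so 577 days before a Wednesday is Wednesday − 3 = Sunday.

Sunday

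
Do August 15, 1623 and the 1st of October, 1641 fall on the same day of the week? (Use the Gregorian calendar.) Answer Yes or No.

From Aug 15, 1623 to Oct 1, 1641 is 6622 days.
6622 mod 7 = 0, so they are the same weekday.
(Aug 15, 1623 is a Tuesday; Oct 1, 1641 is a Tuesday.)

Yes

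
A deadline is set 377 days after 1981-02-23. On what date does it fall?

March 7, 1982

Feb has 28 days: +6 → Mar 1, 1981 (371 left).
Mar has 31 days: +31 → Apr 1, 1981 (340 left).
Apr has 30 days: +30 → May 1, 1981 (310 left).
May has 31 days: +31 → Jun 1, 1981 (279 left).
Jun has 30 days: +30 → Jul 1, 1981 (249 left).
Jul has 31 days: +31 → Aug 1, 1981 (218 left).
Aug has 31 days: +31 → Sep 1, 1981 (187 left).
Sep has 30 days: +30 → Oct 1, 1981 (157 left).
Oct has 31 days: +31 → Nov 1, 1981 (126 left).
Nov has 30 days: +30 → Dec 1, 1981 (96 left).
Dec has 31 days: +31 → Jan 1, 1982 (65 left).
Jan has 31 days: +31 → Feb 1, 1982 (34 left).
Feb has 28 days: +28 → Mar 1, 1982 (6 left).
+6 → Mar 7, 1982.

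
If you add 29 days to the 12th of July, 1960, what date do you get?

Jul has 31 days: +20 → Aug 1, 1960 (9 left).
+9 → Aug 10, 1960.

August 10, 1960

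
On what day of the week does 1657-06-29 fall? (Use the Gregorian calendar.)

Friday

Doomsday rule: the anchor day for the 1600s is Tuesday. For year 57: 57÷12 = 4 r 9, and 9÷4 = 2, so 4+9+2 = 15.
Tuesday + 15 ≡ Wednesday — that's 1657's doomsday.
In June the doomsday date is Jun 6.
Jun 29 is 23 days after Jun 6; 23 mod 7 = 2, so Wednesday + 2 = Friday.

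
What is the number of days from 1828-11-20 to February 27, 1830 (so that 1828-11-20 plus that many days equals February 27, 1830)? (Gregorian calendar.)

464

Nov 20, 1828 → Nov 20, 1829: 365 days.
Nov 20, 1829 → Dec 20, 1829: 30 days (November has 30).
Dec 20, 1829 → Jan 20, 1830: 31 days (December has 31).
Jan 20, 1830 → Feb 20, 1830: 31 days (January has 31).
Feb 20, 1830 → Feb 27, 1830: 7 days.
Total: 464 days.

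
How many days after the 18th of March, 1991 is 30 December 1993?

Mar 18, 1991 → Mar 18, 1992: 366 days (Feb 29, 1992 is in that span).
Mar 18, 1992 → Mar 18, 1993: 365 days.
Mar 18, 1993 → Apr 18, 1993: 31 days (March has 31).
Apr 18, 1993 → May 18, 1993: 30 days (April has 30).
May 18, 1993 → Jun 18, 1993: 31 days (May has 31).
Jun 18, 1993 → Jul 18, 1993: 30 days (June has 30).
Jul 18, 1993 → Aug 18, 1993: 31 days (July has 31).
Aug 18, 1993 → Sep 18, 1993: 31 days (August has 31).
Sep 18, 1993 → Oct 18, 1993: 30 days (September has 30).
Oct 18, 1993 → Nov 18, 1993: 31 days (October has 31).
Nov 18, 1993 → Dec 18, 1993: 30 days (November has 30).
Dec 18, 1993 → Dec 30, 1993: 12 days.
Total: 1018 days.

1018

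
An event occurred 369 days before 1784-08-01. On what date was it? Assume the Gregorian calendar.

−1 → Jul 31, 1784 (end of Jul, 31 days; 368 left).
−31 → Jun 30, 1784 (end of Jun, 30 days; 337 left).
−30 → May 31, 1784 (end of May, 31 days; 307 left).
−31 → Apr 30, 1784 (end of Apr, 30 days; 276 left).
−30 → Mar 31, 1784 (end of Mar, 31 days; 246 left).
−31 → Feb 29, 1784 (end of Feb, 29 days; 215 left).
−29 → Jan 31, 1784 (end of Jan, 31 days; 186 left).
−31 → Dec 31, 1783 (end of Dec, 31 days; 155 left).
−31 → Nov 30, 1783 (end of Nov, 30 days; 124 left).
−30 → Oct 31, 1783 (end of Oct, 31 days; 94 left).
−31 → Sep 30, 1783 (end of Sep, 30 days; 63 left).
−30 → Aug 31, 1783 (end of Aug, 31 days; 33 left).
−31 → Jul 31, 1783 (end of Jul, 31 days; 2 left).
−2 → Jul 29, 1783.

July 29, 1783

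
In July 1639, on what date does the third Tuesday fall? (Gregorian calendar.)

July 1, 1639 is a Friday.
The first Tuesday is therefore July 5 (4 days later).
The third Tuesday is 5 + 2×7 = July 19.

July 19, 1639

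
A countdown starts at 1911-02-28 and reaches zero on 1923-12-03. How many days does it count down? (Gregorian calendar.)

Feb 28, 1911 → Feb 28, 1912: 365 days.
Feb 28, 1912 → Feb 28, 1913: 366 days (Feb 29, 1912 is in that span).
Feb 28, 1913 → Feb 28, 1914: 365 days.
Feb 28, 1914 → Feb 28, 1915: 365 days.
Feb 28, 1915 → Feb 28, 1916: 365 days.
Feb 28, 1916 → Feb 28, 1917: 366 days (Feb 29, 1916 is in that span).
Feb 28, 1917 → Feb 28, 1918: 365 days.
Feb 28, 1918 → Feb 28, 1919: 365 days.
Feb 28, 1919 → Feb 28, 1920: 365 days.
Feb 28, 1920 → Feb 28, 1921: 366 days (Feb 29, 1920 is in that span).
Feb 28, 1921 → Feb 28, 1922: 365 days.
Feb 28, 1922 → Feb 28, 1923: 365 days.
Feb 28, 1923 → Mar 28, 1923: 28 days (February has 28).
Mar 28, 1923 → Apr 28, 1923: 31 days (March has 31).
Apr 28, 1923 → May 28, 1923: 30 days (April has 30).
May 28, 1923 → Jun 28, 1923: 31 days (May has 31).
Jun 28, 1923 → Jul 28, 1923: 30 days (June has 30).
Jul 28, 1923 → Aug 28, 1923: 31 days (July has 31).
Aug 28, 1923 → Sep 28, 1923: 31 days (August has 31).
Sep 28, 1923 → Oct 28, 1923: 30 days (September has 30).
Oct 28, 1923 → Nov 28, 1923: 31 days (October has 31).
Nov 28, 1923 → Dec 3, 1923: 5 days.
Total: 4661 days.

4661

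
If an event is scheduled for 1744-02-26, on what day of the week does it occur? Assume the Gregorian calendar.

Doomsday rule: the anchor day for the 1700s is Sunday. For year 44: 44÷12 = 3 r 8, and 8÷4 = 2, so 3+8+2 = 13.
Sunday + 13 ≡ Saturday — that's 1744's doomsday.
In February the doomsday date is Feb 29 (1744 is a leap year (divisible by 4)).
Feb 26 is 3 days before Feb 29; 3 mod 7 = 3, so Saturday − 3 = Wednesday.

Wednesday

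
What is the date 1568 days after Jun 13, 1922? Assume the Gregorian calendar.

+365 (one year) → Jun 13, 1923 (1203 left).
+366 (one year; includes Feb 29, 1924) → Jun 13, 1924 (837 left).
+365 (one year) → Jun 13, 1925 (472 left).
+365 (one year) → Jun 13, 1926 (107 left).
Jun has 30 days: +18 → Jul 1, 1926 (89 left).
Jul has 31 days: +31 → Aug 1, 1926 (58 left).
Aug has 31 days: +31 → Sep 1, 1926 (27 left).
+27 → Sep 28, 1926.

September 28, 1926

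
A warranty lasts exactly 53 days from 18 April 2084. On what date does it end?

Apr has 30 days: +13 → May 1, 2084 (40 left).
May has 31 days: +31 → Jun 1, 2084 (9 left).
+9 → Jun 10, 2084.

June 10, 2084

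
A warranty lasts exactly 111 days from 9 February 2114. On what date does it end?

May 31, 2114

Feb has 28 days: +20 → Mar 1, 2114 (91 left).
Mar has 31 days: +31 → Apr 1, 2114 (60 left).
Apr has 30 days: +30 → May 1, 2114 (30 left).
+30 → May 31, 2114.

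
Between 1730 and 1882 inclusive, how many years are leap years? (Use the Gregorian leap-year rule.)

37

Multiples of 4 in [1730,1882]: 38.
Of those, multiples of 100: 1 (not leap unless ÷400).
Multiples of 400: 0.
Leap years = 38 − 1 + 0 = 37.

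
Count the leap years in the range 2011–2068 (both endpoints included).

15

Multiples of 4 in [2011,2068]: 15.
Of those, multiples of 100: 0 (not leap unless ÷400).
Multiples of 400: 0.
Leap years = 15 − 0 + 0 = 15.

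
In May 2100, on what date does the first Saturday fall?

May 1, 2100

May 1, 2100 is a Saturday.
The first Saturday is therefore May 1 (same day).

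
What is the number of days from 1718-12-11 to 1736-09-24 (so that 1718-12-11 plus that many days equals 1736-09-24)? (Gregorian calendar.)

6497

Dec 11, 1718 → Dec 11, 1719: 365 days.
Dec 11, 1719 → Dec 11, 1720: 366 days (Feb 29, 1720 is in that span).
Dec 11, 1720 → Dec 11, 1721: 365 days.
Dec 11, 1721 → Dec 11, 1722: 365 days.
Dec 11, 1722 → Dec 11, 1723: 365 days.
Dec 11, 1723 → Dec 11, 1724: 366 days (Feb 29, 1724 is in that span).
Dec 11, 1724 → Dec 11, 1725: 365 days.
Dec 11, 1725 → Dec 11, 1726: 365 days.
Dec 11, 1726 → Dec 11, 1727: 365 days.
Dec 11, 1727 → Dec 11, 1728: 366 days (Feb 29, 1728 is in that span).
Dec 11, 1728 → Dec 11, 1729: 365 days.
Dec 11, 1729 → Dec 11, 1730: 365 days.
Dec 11, 1730 → Dec 11, 1731: 365 days.
Dec 11, 1731 → Dec 11, 1732: 366 days (Feb 29, 1732 is in that span).
Dec 11, 1732 → Dec 11, 1733: 365 days.
Dec 11, 1733 → Dec 11, 1734: 365 days.
Dec 11, 1734 → Dec 11, 1735: 365 days.
Dec 11, 1735 → Jan 11, 1736: 31 days (December has 31).
Jan 11, 1736 → Feb 11, 1736: 31 days (January has 31).
Feb 11, 1736 → Mar 11, 1736: 29 days (February has 29).
Mar 11, 1736 → Apr 11, 1736: 31 days (March has 31).
Apr 11, 1736 → May 11, 1736: 30 days (April has 30).
May 11, 1736 → Jun 11, 1736: 31 days (May has 31).
Jun 11, 1736 → Jul 11, 1736: 30 days (June has 30).
Jul 11, 1736 → Aug 11, 1736: 31 days (July has 31).
Aug 11, 1736 → Sep 11, 1736: 31 days (August has 31).
Sep 11, 1736 → Sep 24, 1736: 13 days.
Total: 6497 days.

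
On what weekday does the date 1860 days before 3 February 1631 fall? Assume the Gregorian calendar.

First find the weekday of Feb 3, 1631. Doomsday rule: the anchor day for the 1600s is Tuesday. For year 31: 31÷12 = 2 r 7, and 7÷4 = 1, so 2+7+1 = 10.
Tuesday + 10 ≡ Friday — that's 1631's doomsday.
In February the doomsday date is Feb 28 (1631 is not a leap year).
Feb 3 is 25 days before Feb 28; 25 mod 7 = 4, so Friday − 4 = Monday.
1860 mod 7 = 5, so 1860 days before a Monday is Monday − 5 = Wednesday.

Wednesday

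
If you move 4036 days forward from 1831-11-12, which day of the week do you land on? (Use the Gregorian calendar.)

Nov 12, 1831 is a Saturday.
4036 mod 7 = 4, so 4036 days after a Saturday is Saturday + 4 = Wednesday.

Wednesday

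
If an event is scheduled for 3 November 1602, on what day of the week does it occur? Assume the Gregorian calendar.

Doomsday rule: the anchor day for the 1600s is Tuesday. For year 02: 2÷12 = 0 r 2, and 2÷4 = 0, so 0+2+0 = 2.
Tuesday + 2 ≡ Thursday — that's 1602's doomsday.
In November the doomsday date is Nov 7.
Nov 3 is 4 days before Nov 7; 4 mod 7 = 4, so Thursday − 4 = Sunday.

Sunday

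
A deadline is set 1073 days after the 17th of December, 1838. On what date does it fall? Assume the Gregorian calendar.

+365 (one year) → Dec 17, 1839 (708 left).
+366 (one year; includes Feb 29, 1840) → Dec 17, 1840 (342 left).
Dec has 31 days: +15 → Jan 1, 1841 (327 left).
Jan has 31 days: +31 → Feb 1, 1841 (296 left).
Feb has 28 days: +28 → Mar 1, 1841 (268 left).
Mar has 31 days: +31 → Apr 1, 1841 (237 left).
Apr has 30 days: +30 → May 1, 1841 (207 left).
May has 31 days: +31 → Jun 1, 1841 (176 left).
Jun has 30 days: +30 → Jul 1, 1841 (146 left).
Jul has 31 days: +31 → Aug 1, 1841 (115 left).
Aug has 31 days: +31 → Sep 1, 1841 (84 left).
Sep has 30 days: +30 → Oct 1, 1841 (54 left).
Oct has 31 days: +31 → Nov 1, 1841 (23 left).
+23 → Nov 24, 1841.

November 24, 1841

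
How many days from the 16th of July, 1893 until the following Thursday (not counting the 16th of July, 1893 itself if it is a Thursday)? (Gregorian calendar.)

Jul 16, 1893 is a Sunday.
From Sunday to the next Thursday is 4 days.

4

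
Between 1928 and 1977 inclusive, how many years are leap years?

Multiples of 4 in [1928,1977]: 13.
Of those, multiples of 100: 0 (not leap unless ÷400).
Multiples of 400: 0.
Leap years = 13 − 0 + 0 = 13.

13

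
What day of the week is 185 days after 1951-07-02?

Jul 2, 1951 is a Monday.
185 mod 7 = 3, so 185 days after a Monday is Monday + 3 = Thursday.

Thursday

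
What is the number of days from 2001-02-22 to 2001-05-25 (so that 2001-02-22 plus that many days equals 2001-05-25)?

92

Feb 22, 2001 → Mar 22, 2001: 28 days (February has 28).
Mar 22, 2001 → Apr 22, 2001: 31 days (March has 31).
Apr 22, 2001 → May 22, 2001: 30 days (April has 30).
May 22, 2001 → May 25, 2001: 3 days.
Total: 92 days.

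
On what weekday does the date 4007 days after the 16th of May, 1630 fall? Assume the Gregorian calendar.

Sunday

First find the weekday of May 16, 1630. Doomsday rule: the anchor day for the 1600s is Tuesday. For year 30: 30÷12 = 2 r 6, and 6÷4 = 1, so 2+6+1 = 9.
Tuesday + 9 ≡ Thursday — that's 1630's doomsday.
In May the doomsday date is May 9.
May 16 is 7 days after May 9; 7 mod 7 = 0, so Thursday + 0 = Thursday.
4007 mod 7 = 3, so 4007 days after a Thursday is Thursday + 3 = Sunday.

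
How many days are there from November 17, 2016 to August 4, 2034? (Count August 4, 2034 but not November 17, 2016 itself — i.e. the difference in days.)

Nov 17, 2016 → Nov 17, 2017: 365 days.
Nov 17, 2017 → Nov 17, 2018: 365 days.
Nov 17, 2018 → Nov 17, 2019: 365 days.
Nov 17, 2019 → Nov 17, 2020: 366 days (Feb 29, 2020 is in that span).
Nov 17, 2020 → Nov 17, 2021: 365 days.
Nov 17, 2021 → Nov 17, 2022: 365 days.
Nov 17, 2022 → Nov 17, 2023: 365 days.
Nov 17, 2023 → Nov 17, 2024: 366 days (Feb 29, 2024 is in that span).
Nov 17, 2024 → Nov 17, 2025: 365 days.
Nov 17, 2025 → Nov 17, 2026: 365 days.
Nov 17, 2026 → Nov 17, 2027: 365 days.
Nov 17, 2027 → Nov 17, 2028: 366 days (Feb 29, 2028 is in that span).
Nov 17, 2028 → Nov 17, 2029: 365 days.
Nov 17, 2029 → Nov 17, 2030: 365 days.
Nov 17, 2030 → Nov 17, 2031: 365 days.
Nov 17, 2031 → Nov 17, 2032: 366 days (Feb 29, 2032 is in that span).
Nov 17, 2032 → Nov 17, 2033: 365 days.
Nov 17, 2033 → Dec 17, 2033: 30 days (November has 30).
Dec 17, 2033 → Jan 17, 2034: 31 days (December has 31).
Jan 17, 2034 → Feb 17, 2034: 31 days (January has 31).
Feb 17, 2034 → Mar 17, 2034: 28 days (February has 28).
Mar 17, 2034 → Apr 17, 2034: 31 days (March has 31).
Apr 17, 2034 → May 17, 2034: 30 days (April has 30).
May 17, 2034 → Jun 17, 2034: 31 days (May has 31).
Jun 17, 2034 → Jul 17, 2034: 30 days (June has 30).
Jul 17, 2034 → Aug 4, 2034: 18 days.
Total: 6469 days.

6469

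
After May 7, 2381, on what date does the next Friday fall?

May 7, 2381 is a Thursday.
From Thursday to the next Friday is 1 day.
May 7, 2381 + 1 = May 8, 2381.

May 8, 2381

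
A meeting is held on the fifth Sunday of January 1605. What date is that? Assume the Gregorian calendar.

January 1, 1605 is a Saturday.
The first Sunday is therefore January 2 (1 days later).
The fifth Sunday is 2 + 4×7 = January 30.

January 30, 1605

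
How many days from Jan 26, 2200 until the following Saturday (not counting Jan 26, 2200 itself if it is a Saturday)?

6

Jan 26, 2200 is a Sunday.
From Sunday to the next Saturday is 6 days.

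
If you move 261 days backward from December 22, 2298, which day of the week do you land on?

Tuesday

Dec 22, 2298 is a Thursday.
261 mod 7 = 2, so 261 days before a Thursday is Thursday − 2 = Tuesday.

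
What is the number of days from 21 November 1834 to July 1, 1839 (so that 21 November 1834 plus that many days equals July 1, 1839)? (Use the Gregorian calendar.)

Nov 21, 1834 → Nov 21, 1835: 365 days.
Nov 21, 1835 → Nov 21, 1836: 366 days (Feb 29, 1836 is in that span).
Nov 21, 1836 → Nov 21, 1837: 365 days.
Nov 21, 1837 → Nov 21, 1838: 365 days.
Nov 21, 1838 → Dec 21, 1838: 30 days (November has 30).
Dec 21, 1838 → Jan 21, 1839: 31 days (December has 31).
Jan 21, 1839 → Feb 21, 1839: 31 days (January has 31).
Feb 21, 1839 → Mar 21, 1839: 28 days (February has 28).
Mar 21, 1839 → Apr 21, 1839: 31 days (March has 31).
Apr 21, 1839 → May 21, 1839: 30 days (April has 30).
May 21, 1839 → Jun 21, 1839: 31 days (May has 31).
Jun 21, 1839 → Jul 1, 1839: 10 days.
Total: 1683 days.

1683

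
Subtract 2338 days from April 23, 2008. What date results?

−366 (one year; includes Feb 29, 2008) → Apr 23, 2007 (1972 left).
−365 (one year) → Apr 23, 2006 (1607 left).
−365 (one year) → Apr 23, 2005 (1242 left).
−365 (one year) → Apr 23, 2004 (877 left).
−366 (one year; includes Feb 29, 2004) → Apr 23, 2003 (511 left).
−365 (one year) → Apr 23, 2002 (146 left).
−23 → Mar 31, 2002 (end of Mar, 31 days; 123 left).
−31 → Feb 28, 2002 (end of Feb, 28 days; 92 left).
−28 → Jan 31, 2002 (end of Jan, 31 days; 64 left).
−31 → Dec 31, 2001 (end of Dec, 31 days; 33 left).
−31 → Nov 30, 2001 (end of Nov, 30 days; 2 left).
−2 → Nov 28, 2001.

November 28, 2001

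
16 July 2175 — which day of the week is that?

Sunday

Doomsday rule: the anchor day for the 2100s is Sunday. For year 75: 75÷12 = 6 r 3, and 3÷4 = 0, so 6+3+0 = 9.
Sunday + 9 ≡ Tuesday — that's 2175's doomsday.
In July the doomsday date is Jul 11.
Jul 16 is 5 days after Jul 11; 5 mod 7 = 5, so Tuesday + 5 = Sunday.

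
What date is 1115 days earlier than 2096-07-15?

June 26, 2093

−366 (one year; includes Feb 29, 2096) → Jul 15, 2095 (749 left).
−365 (one year) → Jul 15, 2094 (384 left).
−15 → Jun 30, 2094 (end of Jun, 30 days; 369 left).
−30 → May 31, 2094 (end of May, 31 days; 339 left).
−31 → Apr 30, 2094 (end of Apr, 30 days; 308 left).
−30 → Mar 31, 2094 (end of Mar, 31 days; 278 left).
−31 → Feb 28, 2094 (end of Feb, 28 days; 247 left).
−28 → Jan 31, 2094 (end of Jan, 31 days; 219 left).
−31 → Dec 31, 2093 (end of Dec, 31 days; 188 left).
−31 → Nov 30, 2093 (end of Nov, 30 days; 157 left).
−30 → Oct 31, 2093 (end of Oct, 31 days; 127 left).
−31 → Sep 30, 2093 (end of Sep, 30 days; 96 left).
−30 → Aug 31, 2093 (end of Aug, 31 days; 66 left).
−31 → Jul 31, 2093 (end of Jul, 31 days; 35 left).
−31 → Jun 30, 2093 (end of Jun, 30 days; 4 left).
−4 → Jun 26, 2093.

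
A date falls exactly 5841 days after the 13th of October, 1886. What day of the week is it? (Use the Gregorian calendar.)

Oct 13, 1886 is a Wednesday.
5841 mod 7 = 3, so 5841 days after a Wednesday is Wednesday + 3 = Saturday.

Saturday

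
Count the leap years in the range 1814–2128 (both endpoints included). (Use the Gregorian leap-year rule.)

77

Multiples of 4 in [1814,2128]: 79.
Of those, multiples of 100: 3 (not leap unless ÷400).
Multiples of 400: 1.
Leap years = 79 − 3 + 1 = 77.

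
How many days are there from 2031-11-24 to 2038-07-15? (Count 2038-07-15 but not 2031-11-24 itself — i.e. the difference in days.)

2425

Nov 24, 2031 → Nov 24, 2032: 366 days (Feb 29, 2032 is in that span).
Nov 24, 2032 → Nov 24, 2033: 365 days.
Nov 24, 2033 → Nov 24, 2034: 365 days.
Nov 24, 2034 → Nov 24, 2035: 365 days.
Nov 24, 2035 → Nov 24, 2036: 366 days (Feb 29, 2036 is in that span).
Nov 24, 2036 → Nov 24, 2037: 365 days.
Nov 24, 2037 → Dec 24, 2037: 30 days (November has 30).
Dec 24, 2037 → Jan 24, 2038: 31 days (December has 31).
Jan 24, 2038 → Feb 24, 2038: 31 days (January has 31).
Feb 24, 2038 → Mar 24, 2038: 28 days (February has 28).
Mar 24, 2038 → Apr 24, 2038: 31 days (March has 31).
Apr 24, 2038 → May 24, 2038: 30 days (April has 30).
May 24, 2038 → Jun 24, 2038: 31 days (May has 31).
Jun 24, 2038 → Jul 15, 2038: 21 days.
Total: 2425 days.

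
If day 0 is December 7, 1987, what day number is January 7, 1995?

2588

Dec 7, 1987 → Dec 7, 1988: 366 days (Feb 29, 1988 is in that span).
Dec 7, 1988 → Dec 7, 1989: 365 days.
Dec 7, 1989 → Dec 7, 1990: 365 days.
Dec 7, 1990 → Dec 7, 1991: 365 days.
Dec 7, 1991 → Dec 7, 1992: 366 days (Feb 29, 1992 is in that span).
Dec 7, 1992 → Dec 7, 1993: 365 days.
Dec 7, 1993 → Jan 7, 1994: 31 days (December has 31).
Jan 7, 1994 → Feb 7, 1994: 31 days (January has 31).
Feb 7, 1994 → Mar 7, 1994: 28 days (February has 28).
Mar 7, 1994 → Apr 7, 1994: 31 days (March has 31).
Apr 7, 1994 → May 7, 1994: 30 days (April has 30).
May 7, 1994 → Jun 7, 1994: 31 days (May has 31).
Jun 7, 1994 → Jul 7, 1994: 30 days (June has 30).
Jul 7, 1994 → Aug 7, 1994: 31 days (July has 31).
Aug 7, 1994 → Sep 7, 1994: 31 days (August has 31).
Sep 7, 1994 → Oct 7, 1994: 30 days (September has 30).
Oct 7, 1994 → Nov 7, 1994: 31 days (October has 31).
Nov 7, 1994 → Dec 7, 1994: 30 days (November has 30).
Dec 7, 1994 → Jan 7, 1995: 31 days.
Total: 2588 days.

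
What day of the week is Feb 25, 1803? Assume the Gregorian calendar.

Friday

Doomsday rule: the anchor day for the 1800s is Friday. For year 03: 3÷12 = 0 r 3, and 3÷4 = 0, so 0+3+0 = 3.
Friday + 3 ≡ Monday — that's 1803's doomsday.
In February the doomsday date is Feb 28 (1803 is not a leap year).
Feb 25 is 3 days before Feb 28; 3 mod 7 = 3, so Monday − 3 = Friday.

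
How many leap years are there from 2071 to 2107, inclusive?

8

Multiples of 4 in [2071,2107]: 9.
Of those, multiples of 100: 1 (not leap unless ÷400).
Multiples of 400: 0.
Leap years = 9 − 1 + 0 = 8.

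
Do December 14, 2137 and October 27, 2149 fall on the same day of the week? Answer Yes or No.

No

From Dec 14, 2137 to Oct 27, 2149 is 4335 days.
4335 mod 7 = 2, so they are different weekdays.
(Dec 14, 2137 is a Saturday; Oct 27, 2149 is a Monday.)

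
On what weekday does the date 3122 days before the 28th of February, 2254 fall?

First find the weekday of Feb 28, 2254. Doomsday rule: the anchor day for the 2200s is Friday. For year 54: 54÷12 = 4 r 6, and 6÷4 = 1, so 4+6+1 = 11.
Friday + 11 ≡ Tuesday — that's 2254's doomsday.
In February the doomsday date is Feb 28 (2254 is not a leap year).
Feb 28 is the doomsday itself: Tuesday.
3122 mod 7 = 0, so 3122 days before a Tuesday is Tuesday − 0 = Tuesday.

Tuesday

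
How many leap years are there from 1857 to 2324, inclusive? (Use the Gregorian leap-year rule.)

113

Multiples of 4 in [1857,2324]: 117.
Of those, multiples of 100: 5 (not leap unless ÷400).
Multiples of 400: 1.
Leap years = 117 − 5 + 1 = 113.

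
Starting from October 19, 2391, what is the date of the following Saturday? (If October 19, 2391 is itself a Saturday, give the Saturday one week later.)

Oct 19, 2391 is a Saturday.
From Saturday to the next Saturday is 7 days.
Oct 19, 2391 + 7 = Oct 26, 2391.

October 26, 2391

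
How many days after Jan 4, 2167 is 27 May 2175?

Jan 4, 2167 → Jan 4, 2168: 365 days.
Jan 4, 2168 → Jan 4, 2169: 366 days (Feb 29, 2168 is in that span).
Jan 4, 2169 → Jan 4, 2170: 365 days.
Jan 4, 2170 → Jan 4, 2171: 365 days.
Jan 4, 2171 → Jan 4, 2172: 365 days.
Jan 4, 2172 → Jan 4, 2173: 366 days (Feb 29, 2172 is in that span).
Jan 4, 2173 → Jan 4, 2174: 365 days.
Jan 4, 2174 → Jan 4, 2175: 365 days.
Jan 4, 2175 → Feb 4, 2175: 31 days (January has 31).
Feb 4, 2175 → Mar 4, 2175: 28 days (February has 28).
Mar 4, 2175 → Apr 4, 2175: 31 days (March has 31).
Apr 4, 2175 → May 4, 2175: 30 days (April has 30).
May 4, 2175 → May 27, 2175: 23 days.
Total: 3065 days.

3065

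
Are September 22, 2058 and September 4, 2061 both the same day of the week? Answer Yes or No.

From Sep 22, 2058 to Sep 4, 2061 is 1078 days.
1078 mod 7 = 0, so they are the same weekday.
(Sep 22, 2058 is a Sunday; Sep 4, 2061 is a Sunday.)

Yes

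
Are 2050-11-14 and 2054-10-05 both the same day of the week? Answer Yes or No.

Yes

From Nov 14, 2050 to Oct 5, 2054 is 1421 days.
1421 mod 7 = 0, so they are the same weekday.
(Nov 14, 2050 is a Monday; Oct 5, 2054 is a Monday.)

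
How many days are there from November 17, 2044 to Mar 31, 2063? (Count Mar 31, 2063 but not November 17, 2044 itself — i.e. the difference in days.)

6708

Nov 17, 2044 → Nov 17, 2045: 365 days.
Nov 17, 2045 → Nov 17, 2046: 365 days.
Nov 17, 2046 → Nov 17, 2047: 365 days.
Nov 17, 2047 → Nov 17, 2048: 366 days (Feb 29, 2048 is in that span).
Nov 17, 2048 → Nov 17, 2049: 365 days.
Nov 17, 2049 → Nov 17, 2050: 365 days.
Nov 17, 2050 → Nov 17, 2051: 365 days.
Nov 17, 2051 → Nov 17, 2052: 366 days (Feb 29, 2052 is in that span).
Nov 17, 2052 → Nov 17, 2053: 365 days.
Nov 17, 2053 → Nov 17, 2054: 365 days.
Nov 17, 2054 → Nov 17, 2055: 365 days.
Nov 17, 2055 → Nov 17, 2056: 366 days (Feb 29, 2056 is in that span).
Nov 17, 2056 → Nov 17, 2057: 365 days.
Nov 17, 2057 → Nov 17, 2058: 365 days.
Nov 17, 2058 → Nov 17, 2059: 365 days.
Nov 17, 2059 → Nov 17, 2060: 366 days (Feb 29, 2060 is in that span).
Nov 17, 2060 → Nov 17, 2061: 365 days.
Nov 17, 2061 → Nov 17, 2062: 365 days.
Nov 17, 2062 → Dec 17, 2062: 30 days (November has 30).
Dec 17, 2062 → Jan 17, 2063: 31 days (December has 31).
Jan 17, 2063 → Feb 17, 2063: 31 days (January has 31).
Feb 17, 2063 → Mar 17, 2063: 28 days (February has 28).
Mar 17, 2063 → Mar 31, 2063: 14 days.
Total: 6708 days.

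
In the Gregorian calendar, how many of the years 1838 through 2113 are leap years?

67

Multiples of 4 in [1838,2113]: 69.
Of those, multiples of 100: 3 (not leap unless ÷400).
Multiples of 400: 1.
Leap years = 69 − 3 + 1 = 67.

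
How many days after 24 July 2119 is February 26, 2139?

Jul 24, 2119 → Jul 24, 2120: 366 days (Feb 29, 2120 is in that span).
Jul 24, 2120 → Jul 24, 2121: 365 days.
Jul 24, 2121 → Jul 24, 2122: 365 days.
Jul 24, 2122 → Jul 24, 2123: 365 days.
Jul 24, 2123 → Jul 24, 2124: 366 days (Feb 29, 2124 is in that span).
Jul 24, 2124 → Jul 24, 2125: 365 days.
Jul 24, 2125 → Jul 24, 2126: 365 days.
Jul 24, 2126 → Jul 24, 2127: 365 days.
Jul 24, 2127 → Jul 24, 2128: 366 days (Feb 29, 2128 is in that span).
Jul 24, 2128 → Jul 24, 2129: 365 days.
Jul 24, 2129 → Jul 24, 2130: 365 days.
Jul 24, 2130 → Jul 24, 2131: 365 days.
Jul 24, 2131 → Jul 24, 2132: 366 days (Feb 29, 2132 is in that span).
Jul 24, 2132 → Jul 24, 2133: 365 days.
Jul 24, 2133 → Jul 24, 2134: 365 days.
Jul 24, 2134 → Jul 24, 2135: 365 days.
Jul 24, 2135 → Jul 24, 2136: 366 days (Feb 29, 2136 is in that span).
Jul 24, 2136 → Jul 24, 2137: 365 days.
Jul 24, 2137 → Jul 24, 2138: 365 days.
Jul 24, 2138 → Aug 24, 2138: 31 days (July has 31).
Aug 24, 2138 → Sep 24, 2138: 31 days (August has 31).
Sep 24, 2138 → Oct 24, 2138: 30 days (September has 30).
Oct 24, 2138 → Nov 24, 2138: 31 days (October has 31).
Nov 24, 2138 → Dec 24, 2138: 30 days (November has 30).
Dec 24, 2138 → Jan 24, 2139: 31 days (December has 31).
Jan 24, 2139 → Feb 24, 2139: 31 days (January has 31).
Feb 24, 2139 → Feb 26, 2139: 2 days.
Total: 7157 days.

7157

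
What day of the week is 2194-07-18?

Friday

Doomsday rule: the anchor day for the 2100s is Sunday. For year 94: 94÷12 = 7 r 10, and 10÷4 = 2, so 7+10+2 = 19.
Sunday + 19 ≡ Friday — that's 2194's doomsday.
In July the doomsday date is Jul 11.
Jul 18 is 7 days after Jul 11; 7 mod 7 = 0, so Friday + 0 = Friday.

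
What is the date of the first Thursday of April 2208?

April 7, 2208

April 1, 2208 is a Friday.
The first Thursday is therefore April 7 (6 days later).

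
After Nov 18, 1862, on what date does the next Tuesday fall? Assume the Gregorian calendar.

Nov 18, 1862 is a Tuesday.
From Tuesday to the next Tuesday is 7 days.
Nov 18, 1862 + 7 = Nov 25, 1862.

November 25, 1862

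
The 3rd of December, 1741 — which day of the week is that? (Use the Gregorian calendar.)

Sunday

Doomsday rule: the anchor day for the 1700s is Sunday. For year 41: 41÷12 = 3 r 5, and 5÷4 = 1, so 3+5+1 = 9.
Sunday + 9 ≡ Tuesday — that's 1741's doomsday.
In December the doomsday date is Dec 12.
Dec 3 is 9 days before Dec 12; 9 mod 7 = 2, so Tuesday − 2 = Sunday.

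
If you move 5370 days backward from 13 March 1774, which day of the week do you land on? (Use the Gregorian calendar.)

First find the weekday of Mar 13, 1774. Doomsday rule: the anchor day for the 1700s is Sunday. For year 74: 74÷12 = 6 r 2, and 2÷4 = 0, so 6+2+0 = 8.
Sunday + 8 ≡ Monday — that's 1774's doomsday.
In March the doomsday date is Mar 14.
Mar 13 is 1 day before Mar 14; 1 mod 7 = 1, so Monday − 1 = Sunday.
5370 mod 7 = 1, so 5370 days before a Sunday is Sunday − 1 = Saturday.

Saturday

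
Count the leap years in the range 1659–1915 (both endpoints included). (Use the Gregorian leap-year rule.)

61

Multiples of 4 in [1659,1915]: 64.
Of those, multiples of 100: 3 (not leap unless ÷400).
Multiples of 400: 0.
Leap years = 64 − 3 + 0 = 61.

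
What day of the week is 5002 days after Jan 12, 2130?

Monday

Jan 12, 2130 is a Thursday.
5002 mod 7 = 4, so 5002 days after a Thursday is Thursday + 4 = Monday.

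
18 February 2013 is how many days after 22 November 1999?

4837

Nov 22, 1999 → Nov 22, 2000: 366 days (Feb 29, 2000 is in that span).
Nov 22, 2000 → Nov 22, 2001: 365 days.
Nov 22, 2001 → Nov 22, 2002: 365 days.
Nov 22, 2002 → Nov 22, 2003: 365 days.
Nov 22, 2003 → Nov 22, 2004: 366 days (Feb 29, 2004 is in that span).
Nov 22, 2004 → Nov 22, 2005: 365 days.
Nov 22, 2005 → Nov 22, 2006: 365 days.
Nov 22, 2006 → Nov 22, 2007: 365 days.
Nov 22, 2007 → Nov 22, 2008: 366 days (Feb 29, 2008 is in that span).
Nov 22, 2008 → Nov 22, 2009: 365 days.
Nov 22, 2009 → Nov 22, 2010: 365 days.
Nov 22, 2010 → Nov 22, 2011: 365 days.
Nov 22, 2011 → Nov 22, 2012: 366 days (Feb 29, 2012 is in that span).
Nov 22, 2012 → Dec 22, 2012: 30 days (November has 30).
Dec 22, 2012 → Jan 22, 2013: 31 days (December has 31).
Jan 22, 2013 → Feb 18, 2013: 27 days.
Total: 4837 days.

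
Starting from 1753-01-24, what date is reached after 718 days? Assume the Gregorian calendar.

+365 (one year) → Jan 24, 1754 (353 left).
Jan has 31 days: +8 → Feb 1, 1754 (345 left).
Feb has 28 days: +28 → Mar 1, 1754 (317 left).
Mar has 31 days: +31 → Apr 1, 1754 (286 left).
Apr has 30 days: +30 → May 1, 1754 (256 left).
May has 31 days: +31 → Jun 1, 1754 (225 left).
Jun has 30 days: +30 → Jul 1, 1754 (195 left).
Jul has 31 days: +31 → Aug 1, 1754 (164 left).
Aug has 31 days: +31 → Sep 1, 1754 (133 left).
Sep has 30 days: +30 → Oct 1, 1754 (103 left).
Oct has 31 days: +31 → Nov 1, 1754 (72 left).
Nov has 30 days: +30 → Dec 1, 1754 (42 left).
Dec has 31 days: +31 → Jan 1, 1755 (11 left).
+11 → Jan 12, 1755.

January 12, 1755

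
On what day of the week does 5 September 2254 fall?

Tuesday

Doomsday rule: the anchor day for the 2200s is Friday. For year 54: 54÷12 = 4 r 6, and 6÷4 = 1, so 4+6+1 = 11.
Friday + 11 ≡ Tuesday — that's 2254's doomsday.
In September the doomsday date is Sep 5.
Sep 5 is the doomsday itself: Tuesday.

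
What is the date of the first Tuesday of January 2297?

January 1, 2297 is a Friday.
The first Tuesday is therefore January 5 (4 days later).

January 5, 2297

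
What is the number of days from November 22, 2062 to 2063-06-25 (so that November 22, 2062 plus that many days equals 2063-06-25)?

Nov 22, 2062 → Dec 22, 2062: 30 days (November has 30).
Dec 22, 2062 → Jan 22, 2063: 31 days (December has 31).
Jan 22, 2063 → Feb 22, 2063: 31 days (January has 31).
Feb 22, 2063 → Mar 22, 2063: 28 days (February has 28).
Mar 22, 2063 → Apr 22, 2063: 31 days (March has 31).
Apr 22, 2063 → May 22, 2063: 30 days (April has 30).
May 22, 2063 → Jun 22, 2063: 31 days (May has 31).
Jun 22, 2063 → Jun 25, 2063: 3 days.
Total: 215 days.

215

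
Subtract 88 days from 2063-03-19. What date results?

−19 → Feb 28, 2063 (end of Feb, 28 days; 69 left).
−28 → Jan 31, 2063 (end of Jan, 31 days; 41 left).
−31 → Dec 31, 2062 (end of Dec, 31 days; 10 left).
−10 → Dec 21, 2062.

December 21, 2062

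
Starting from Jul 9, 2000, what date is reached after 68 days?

September 15, 2000

Jul has 31 days: +23 → Aug 1, 2000 (45 left).
Aug has 31 days: +31 → Sep 1, 2000 (14 left).
+14 → Sep 15, 2000.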